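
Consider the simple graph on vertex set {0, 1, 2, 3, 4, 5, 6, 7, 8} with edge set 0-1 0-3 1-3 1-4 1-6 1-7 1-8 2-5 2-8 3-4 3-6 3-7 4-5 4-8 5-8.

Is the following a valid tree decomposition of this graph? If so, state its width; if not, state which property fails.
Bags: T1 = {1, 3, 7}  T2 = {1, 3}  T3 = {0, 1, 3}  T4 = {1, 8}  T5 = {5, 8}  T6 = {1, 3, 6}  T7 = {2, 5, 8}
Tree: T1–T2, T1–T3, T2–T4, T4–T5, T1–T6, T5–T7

No — vertex 4 appears in no bag.

A tree decomposition must satisfy three properties: every vertex lies in some bag; for every edge, both endpoints lie together in some bag; and for every vertex, the bags containing it form a connected subtree. Here vertex 4 appears in no bag, so the decomposition is invalid.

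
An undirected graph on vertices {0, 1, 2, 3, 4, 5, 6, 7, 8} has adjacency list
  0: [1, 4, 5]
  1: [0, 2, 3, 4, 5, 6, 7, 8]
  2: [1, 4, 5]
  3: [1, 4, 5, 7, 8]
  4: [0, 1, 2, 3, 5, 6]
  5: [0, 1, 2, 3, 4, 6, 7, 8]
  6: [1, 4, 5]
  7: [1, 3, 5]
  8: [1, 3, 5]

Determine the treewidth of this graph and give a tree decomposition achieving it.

Treewidth 3.
Bags: B1 = {1, 3, 4, 5}  B2 = {1, 2, 4, 5}  B3 = {1, 3, 5, 8}  B4 = {1, 4, 5, 6}  B5 = {1, 3, 5, 7}  B6 = {0, 1, 4, 5}
Tree: B1–B2, B1–B3, B1–B4, B1–B5, B2–B6

The largest bag has 4 vertices, giving width 3; this decomposition certifies tw(G) ≤ 3. On the other hand G contains the 4-clique {1, 3, 5, 8}. A clique must lie in a single bag of any decomposition, so no decomposition can have width below 3. The upper and lower bounds meet at 3, so that is the treewidth.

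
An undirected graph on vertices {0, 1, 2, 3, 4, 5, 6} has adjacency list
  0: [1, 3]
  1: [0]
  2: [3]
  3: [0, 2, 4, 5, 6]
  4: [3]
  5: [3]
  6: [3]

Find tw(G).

A width-1 tree decomposition is:
Bags: B1 = {3, 4}  B2 = {2, 3}  B3 = {3, 6}  B4 = {0, 3}  B5 = {0, 1}  B6 = {3, 5}
Tree: B1–B2, B2–B3, B1–B4, B4–B5, B1–B6
The largest bag has 2 vertices, giving width 1; this decomposition certifies tw(G) ≤ 1. G has an edge, so its treewidth is at least 1. The upper and lower bounds meet at 1, so that is the treewidth.

1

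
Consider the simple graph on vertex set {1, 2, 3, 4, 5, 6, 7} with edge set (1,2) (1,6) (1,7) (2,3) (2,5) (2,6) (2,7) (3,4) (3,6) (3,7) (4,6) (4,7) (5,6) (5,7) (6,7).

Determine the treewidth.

3

A width-3 tree decomposition is:
Bags: B1 = {1, 2, 6, 7}  B2 = {2, 3, 6, 7}  B3 = {3, 4, 6, 7}  B4 = {2, 5, 6, 7}
Tree: B1–B2, B2–B3, B2–B4
The largest bag has 4 vertices, giving width 3; this decomposition certifies tw(G) ≤ 3. For the lower bound, the 4 vertices {1, 2, 6, 7} are pairwise adjacent, and any tree decomposition puts a clique entirely inside one bag — forcing width ≥ 3. Combining the bounds, tw(G) = 3.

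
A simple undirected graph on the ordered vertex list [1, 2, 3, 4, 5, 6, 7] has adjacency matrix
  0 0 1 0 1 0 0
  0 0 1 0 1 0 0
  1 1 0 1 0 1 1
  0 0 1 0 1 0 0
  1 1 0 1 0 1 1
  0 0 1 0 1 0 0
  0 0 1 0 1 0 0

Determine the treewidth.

A width-2 tree decomposition is:
Bags: B1 = {1, 3, 5}  B2 = {3, 5, 6}  B3 = {3, 4, 5}  B4 = {3, 5, 7}  B5 = {2, 3, 5}
Tree: B1–B2, B2–B3, B3–B4, B4–B5
Every bag has size at most 3, so the width is 3 − 1 = 2 and tw(G) ≤ 2. For the lower bound, G contains the cycle 3–1–5–6–3, so G is not a forest; only forests have treewidth ≤ 1, hence tw(G) ≥ 2. Hence tw(G) = 2 exactly.

2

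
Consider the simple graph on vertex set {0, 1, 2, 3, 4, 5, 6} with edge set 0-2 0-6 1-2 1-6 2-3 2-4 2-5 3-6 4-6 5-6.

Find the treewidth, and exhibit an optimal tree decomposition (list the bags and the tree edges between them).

Every bag has size at most 3, so the width is 3 − 1 = 2 and tw(G) ≤ 2. Since 6–1–2–4–6 is a cycle in G, G is not acyclic. Forests are exactly the graphs of treewidth ≤ 1, so tw(G) ≥ 2. Hence tw(G) = 2 exactly.

Treewidth 2.
One optimal decomposition is:
Bags: B1 = {1, 2, 6}  B2 = {2, 4, 6}  B3 = {2, 5, 6}  B4 = {0, 2, 6}  B5 = {2, 3, 6}
Tree: B1–B2, B2–B3, B3–B4, B4–B5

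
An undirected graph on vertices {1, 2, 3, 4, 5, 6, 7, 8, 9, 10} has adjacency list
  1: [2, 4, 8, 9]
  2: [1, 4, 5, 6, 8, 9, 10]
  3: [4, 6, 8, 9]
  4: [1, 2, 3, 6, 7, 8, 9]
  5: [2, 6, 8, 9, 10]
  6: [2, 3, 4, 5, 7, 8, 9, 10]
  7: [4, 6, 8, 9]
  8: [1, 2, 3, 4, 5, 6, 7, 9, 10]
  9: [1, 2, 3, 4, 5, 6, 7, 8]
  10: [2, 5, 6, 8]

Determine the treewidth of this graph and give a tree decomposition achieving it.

Treewidth 4.
One optimal decomposition is:
Bags: B1 = {2, 4, 6, 8, 9}  B2 = {4, 6, 7, 8, 9}  B3 = {2, 5, 6, 8, 9}  B4 = {3, 4, 6, 8, 9}  B5 = {2, 5, 6, 8, 10}  B6 = {1, 2, 4, 8, 9}
Tree: B1–B2, B1–B3, B2–B4, B3–B5, B1–B6

Each bag holds 5 vertices, so the decomposition has width 4, which upper-bounds the treewidth. For the lower bound, the 5 vertices {1, 2, 4, 8, 9} are pairwise adjacent, and any tree decomposition puts a clique entirely inside one bag — forcing width ≥ 4. Combining the bounds, tw(G) = 4.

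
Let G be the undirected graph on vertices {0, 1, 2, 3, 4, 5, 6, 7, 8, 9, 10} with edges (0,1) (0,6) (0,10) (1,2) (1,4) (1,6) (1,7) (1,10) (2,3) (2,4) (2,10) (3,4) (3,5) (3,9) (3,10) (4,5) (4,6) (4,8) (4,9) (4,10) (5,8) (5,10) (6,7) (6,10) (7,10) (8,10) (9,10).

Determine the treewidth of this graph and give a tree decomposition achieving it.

Every bag has size at most 4, so the width is 4 − 1 = 3 and tw(G) ≤ 3. Conversely, {0, 1, 6, 10} is a clique of size 4, and the vertices of any clique must share a bag in every tree decomposition; so some bag has ≥ 4 vertices and tw(G) ≥ 3. Combining the bounds, tw(G) = 3.

Treewidth 3.
One optimal decomposition is:
Bags: B1 = {1, 2, 4, 10}  B2 = {2, 3, 4, 10}  B3 = {3, 4, 5, 10}  B4 = {3, 4, 9, 10}  B5 = {1, 4, 6, 10}  B6 = {1, 6, 7, 10}  B7 = {0, 1, 6, 10}  B8 = {4, 5, 8, 10}
Tree: B1–B2, B2–B3, B2–B4, B1–B5, B5–B6, B5–B7, B3–B8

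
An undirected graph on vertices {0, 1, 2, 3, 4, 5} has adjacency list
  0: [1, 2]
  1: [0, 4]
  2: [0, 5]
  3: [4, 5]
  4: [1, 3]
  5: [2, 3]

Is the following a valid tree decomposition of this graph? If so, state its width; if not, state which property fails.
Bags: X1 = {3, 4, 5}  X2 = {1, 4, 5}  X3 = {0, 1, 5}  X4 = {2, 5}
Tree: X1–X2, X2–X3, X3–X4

A tree decomposition must satisfy three properties: every vertex lies in some bag; for every edge, both endpoints lie together in some bag; and for every vertex, the bags containing it form a connected subtree. Here edge (0,2) lies in no bag, so the decomposition is invalid.

No — edge (0,2) lies in no bag.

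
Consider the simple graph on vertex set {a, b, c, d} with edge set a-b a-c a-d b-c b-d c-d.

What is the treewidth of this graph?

3

A width-3 tree decomposition is:
Bags: B1 = {a, b, c, d}
Tree: (single bag)
A single bag containing all 4 vertices is trivially a valid decomposition of width 3. Conversely, {a, b, c, d} is a clique of size 4, and the vertices of any clique must share a bag in every tree decomposition; so some bag has ≥ 4 vertices and tw(G) ≥ 3. Hence tw(G) = 3 exactly.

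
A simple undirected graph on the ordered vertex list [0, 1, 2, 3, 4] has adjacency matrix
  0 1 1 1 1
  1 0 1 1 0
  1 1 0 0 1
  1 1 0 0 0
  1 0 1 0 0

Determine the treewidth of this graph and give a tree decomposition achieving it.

Treewidth 2.
One such decomposition:
Bags: B1 = {0, 2, 4}  B2 = {0, 1, 2}  B3 = {0, 1, 3}
Tree: B1–B2, B2–B3

Every bag has size at most 3, so the width is 3 − 1 = 2 and tw(G) ≤ 2. For the lower bound, the 3 vertices {0, 1, 2} are pairwise adjacent, and any tree decomposition puts a clique entirely inside one bag — forcing width ≥ 2. The upper and lower bounds meet at 2, so that is the treewidth.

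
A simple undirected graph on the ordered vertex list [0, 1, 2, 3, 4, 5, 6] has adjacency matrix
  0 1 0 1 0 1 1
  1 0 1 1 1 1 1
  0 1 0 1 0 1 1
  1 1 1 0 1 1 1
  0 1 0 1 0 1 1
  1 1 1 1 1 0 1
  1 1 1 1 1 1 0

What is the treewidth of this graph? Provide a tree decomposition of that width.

Each bag holds 5 vertices, so the decomposition has width 4, which upper-bounds the treewidth. On the other hand G contains the 5-clique {0, 1, 3, 5, 6}. A clique must lie in a single bag of any decomposition, so no decomposition can have width below 4. Therefore the treewidth is 4.

Treewidth 4.
Bags: B1 = {1, 2, 3, 5, 6}  B2 = {0, 1, 3, 5, 6}  B3 = {1, 3, 4, 5, 6}
Tree: B1–B2, B2–B3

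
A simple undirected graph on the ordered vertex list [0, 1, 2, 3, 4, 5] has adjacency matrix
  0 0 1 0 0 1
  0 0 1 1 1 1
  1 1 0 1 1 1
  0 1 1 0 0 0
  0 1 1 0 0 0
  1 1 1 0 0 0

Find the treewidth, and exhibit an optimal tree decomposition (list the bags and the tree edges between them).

Treewidth 2.
One optimal decomposition is:
Bags: B1 = {1, 2, 3}  B2 = {1, 2, 4}  B3 = {1, 2, 5}  B4 = {0, 2, 5}
Tree: B1–B2, B2–B3, B3–B4

The largest bag has 3 vertices, giving width 2; this decomposition certifies tw(G) ≤ 2. Conversely, {0, 2, 5} is a clique of size 3, and the vertices of any clique must share a bag in every tree decomposition; so some bag has ≥ 3 vertices and tw(G) ≥ 2. Hence tw(G) = 2 exactly.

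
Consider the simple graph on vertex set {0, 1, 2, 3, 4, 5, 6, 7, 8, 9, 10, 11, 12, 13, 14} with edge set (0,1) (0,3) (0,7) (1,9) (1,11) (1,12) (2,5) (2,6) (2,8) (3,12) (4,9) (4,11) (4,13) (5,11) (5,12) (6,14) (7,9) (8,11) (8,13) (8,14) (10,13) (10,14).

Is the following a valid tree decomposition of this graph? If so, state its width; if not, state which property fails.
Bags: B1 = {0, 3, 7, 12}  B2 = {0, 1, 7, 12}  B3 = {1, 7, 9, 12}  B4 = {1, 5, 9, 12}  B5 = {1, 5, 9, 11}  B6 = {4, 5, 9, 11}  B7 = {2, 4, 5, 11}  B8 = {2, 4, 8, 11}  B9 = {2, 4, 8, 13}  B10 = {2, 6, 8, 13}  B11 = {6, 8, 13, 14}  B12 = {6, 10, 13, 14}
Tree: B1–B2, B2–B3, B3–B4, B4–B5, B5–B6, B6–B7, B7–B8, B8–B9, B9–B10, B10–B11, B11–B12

Yes; width 3.

Checking the three conditions: (i) the bags cover all of {0, 1, 2, 3, 4, 5, 6, 7, 8, 9, 10, 11, 12, 13, 14}; (ii) for each edge, some bag contains both endpoints; (iii) the bags containing any fixed vertex form a subtree. All hold, so the decomposition is valid with width 4 − 1 = 3.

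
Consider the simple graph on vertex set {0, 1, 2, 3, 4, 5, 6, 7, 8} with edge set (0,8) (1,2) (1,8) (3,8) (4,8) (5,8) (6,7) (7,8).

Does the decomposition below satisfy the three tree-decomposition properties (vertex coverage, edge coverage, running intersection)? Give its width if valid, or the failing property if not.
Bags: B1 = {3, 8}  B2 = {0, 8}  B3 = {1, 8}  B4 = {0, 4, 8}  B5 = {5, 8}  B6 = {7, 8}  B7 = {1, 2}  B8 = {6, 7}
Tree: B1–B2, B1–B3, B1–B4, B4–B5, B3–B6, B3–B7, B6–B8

No — bags containing vertex 0 are not connected in the tree.

A tree decomposition must satisfy three properties: every vertex lies in some bag; for every edge, both endpoints lie together in some bag; and for every vertex, the bags containing it form a connected subtree. Here bags containing vertex 0 are not connected in the tree, so the decomposition is invalid.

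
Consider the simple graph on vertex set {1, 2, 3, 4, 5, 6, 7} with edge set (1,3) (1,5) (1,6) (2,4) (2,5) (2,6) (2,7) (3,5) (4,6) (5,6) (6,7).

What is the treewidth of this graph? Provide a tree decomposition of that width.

Every bag has size at most 3, so the width is 3 − 1 = 2 and tw(G) ≤ 2. For the lower bound, the 3 vertices {1, 3, 5} are pairwise adjacent, and any tree decomposition puts a clique entirely inside one bag — forcing width ≥ 2. Therefore the treewidth is 2.

Treewidth 2.
One optimal decomposition is:
Bags: B1 = {2, 5, 6}  B2 = {2, 4, 6}  B3 = {1, 5, 6}  B4 = {2, 6, 7}  B5 = {1, 3, 5}
Tree: B1–B2, B1–B3, B2–B4, B3–B5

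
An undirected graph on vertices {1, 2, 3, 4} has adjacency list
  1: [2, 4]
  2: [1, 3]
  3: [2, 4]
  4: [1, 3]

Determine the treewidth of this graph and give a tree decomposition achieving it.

Treewidth 2.
One optimal decomposition is:
Bags: B1 = {1, 2, 4}  B2 = {2, 3, 4}
Tree: B1–B2

The largest bag has 3 vertices, giving width 2; this decomposition certifies tw(G) ≤ 2. The edges 2–1–4–3–2 form a cycle, so G is not a tree and its treewidth is at least 2. Combining the bounds, tw(G) = 2.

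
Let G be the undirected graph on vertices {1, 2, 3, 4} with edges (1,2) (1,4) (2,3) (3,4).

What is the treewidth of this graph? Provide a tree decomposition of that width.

Treewidth 2.
One optimal decomposition is:
Bags: B1 = {1, 2, 3}  B2 = {1, 3, 4}
Tree: B1–B2

The largest bag has 3 vertices, giving width 2; this decomposition certifies tw(G) ≤ 2. For the lower bound, G contains the cycle 1–2–3–4–1, so G is not a forest; only forests have treewidth ≤ 1, hence tw(G) ≥ 2. The upper and lower bounds meet at 2, so that is the treewidth.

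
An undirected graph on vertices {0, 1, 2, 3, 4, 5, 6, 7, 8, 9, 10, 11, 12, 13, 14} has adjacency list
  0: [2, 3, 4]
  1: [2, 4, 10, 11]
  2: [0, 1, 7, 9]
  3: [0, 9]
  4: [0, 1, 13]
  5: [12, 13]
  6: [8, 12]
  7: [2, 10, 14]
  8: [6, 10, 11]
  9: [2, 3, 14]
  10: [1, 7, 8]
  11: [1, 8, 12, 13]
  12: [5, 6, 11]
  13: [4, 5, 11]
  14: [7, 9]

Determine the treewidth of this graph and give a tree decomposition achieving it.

Treewidth 3.
Bags: B1 = {0, 3, 9, 14}  B2 = {0, 2, 9, 14}  B3 = {0, 2, 7, 14}  B4 = {0, 2, 4, 7}  B5 = {1, 2, 4, 7}  B6 = {1, 4, 7, 10}  B7 = {1, 4, 10, 13}  B8 = {1, 10, 11, 13}  B9 = {8, 10, 11, 13}  B10 = {5, 8, 11, 13}  B11 = {5, 8, 11, 12}  B12 = {5, 6, 8, 12}
Tree: B1–B2, B2–B3, B3–B4, B4–B5, B5–B6, B6–B7, B7–B8, B8–B9, B9–B10, B10–B11, B11–B12

Each bag holds 4 vertices, so the decomposition has width 3, which upper-bounds the treewidth. For the lower bound: the 4 vertex sets {3,9,14}, {0}, {2}, {1,4,7,10} are disjoint, each induces a connected subgraph, and every pair is joined by at least one edge of G. Contracting each set to a single vertex therefore yields K_{4} as a minor, and since treewidth is minor-monotone, tw(G) ≥ tw(K_{4}) = 3. Combining the bounds, tw(G) = 3.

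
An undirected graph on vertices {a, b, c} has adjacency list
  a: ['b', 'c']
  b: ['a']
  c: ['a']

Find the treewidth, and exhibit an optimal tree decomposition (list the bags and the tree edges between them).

The largest bag has 2 vertices, giving width 1; this decomposition certifies tw(G) ≤ 1. G has an edge, so its treewidth is at least 1. Hence tw(G) = 1 exactly.

Treewidth 1.
One such decomposition:
Bags: B1 = {a, b}  B2 = {a, c}
Tree: B1–B2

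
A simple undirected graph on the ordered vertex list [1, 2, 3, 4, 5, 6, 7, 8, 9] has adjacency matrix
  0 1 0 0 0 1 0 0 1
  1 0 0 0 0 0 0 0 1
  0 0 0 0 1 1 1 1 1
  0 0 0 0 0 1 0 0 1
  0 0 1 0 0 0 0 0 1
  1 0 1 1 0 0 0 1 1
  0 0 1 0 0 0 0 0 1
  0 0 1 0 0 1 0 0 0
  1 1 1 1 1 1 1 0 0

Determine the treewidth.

2

A width-2 tree decomposition is:
Bags: B1 = {1, 6, 9}  B2 = {3, 6, 9}  B3 = {3, 6, 8}  B4 = {3, 5, 9}  B5 = {1, 2, 9}  B6 = {3, 7, 9}  B7 = {4, 6, 9}
Tree: B1–B2, B2–B3, B2–B4, B1–B5, B2–B6, B1–B7
Every bag has size at most 3, so the width is 3 − 1 = 2 and tw(G) ≤ 2. Conversely, {3, 6, 8} is a clique of size 3, and the vertices of any clique must share a bag in every tree decomposition; so some bag has ≥ 3 vertices and tw(G) ≥ 2. Therefore the treewidth is 2.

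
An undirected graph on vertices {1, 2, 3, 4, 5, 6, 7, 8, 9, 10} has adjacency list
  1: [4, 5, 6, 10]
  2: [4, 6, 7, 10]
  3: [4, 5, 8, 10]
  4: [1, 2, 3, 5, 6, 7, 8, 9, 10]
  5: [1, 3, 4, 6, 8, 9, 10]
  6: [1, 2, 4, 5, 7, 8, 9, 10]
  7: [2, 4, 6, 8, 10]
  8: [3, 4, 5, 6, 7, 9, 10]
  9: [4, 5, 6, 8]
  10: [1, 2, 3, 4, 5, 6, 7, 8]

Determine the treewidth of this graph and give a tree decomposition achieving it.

Treewidth 4.
Bags: B1 = {1, 4, 5, 6, 10}  B2 = {4, 5, 6, 8, 10}  B3 = {3, 4, 5, 8, 10}  B4 = {4, 6, 7, 8, 10}  B5 = {2, 4, 6, 7, 10}  B6 = {4, 5, 6, 8, 9}
Tree: B1–B2, B2–B3, B2–B4, B4–B5, B2–B6

Every bag has size at most 5, so the width is 5 − 1 = 4 and tw(G) ≤ 4. On the other hand G contains the 5-clique {3, 4, 5, 8, 10}. A clique must lie in a single bag of any decomposition, so no decomposition can have width below 4. Combining the bounds, tw(G) = 4.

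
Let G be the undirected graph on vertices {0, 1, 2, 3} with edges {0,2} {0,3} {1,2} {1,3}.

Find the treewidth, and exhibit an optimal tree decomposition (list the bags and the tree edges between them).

The largest bag has 3 vertices, giving width 2; this decomposition certifies tw(G) ≤ 2. The edges 0–2–1–3–0 form a cycle, so G is not a tree and its treewidth is at least 2. The upper and lower bounds meet at 2, so that is the treewidth.

Treewidth 2.
One such decomposition:
Bags: B1 = {0, 1, 2}  B2 = {0, 1, 3}
Tree: B1–B2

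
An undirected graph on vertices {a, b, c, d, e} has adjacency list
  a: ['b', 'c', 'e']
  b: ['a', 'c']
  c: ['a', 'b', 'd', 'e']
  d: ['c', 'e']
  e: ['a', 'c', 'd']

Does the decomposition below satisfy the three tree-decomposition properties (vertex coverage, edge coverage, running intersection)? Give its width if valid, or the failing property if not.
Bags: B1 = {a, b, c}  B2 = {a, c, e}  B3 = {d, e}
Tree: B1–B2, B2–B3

A tree decomposition must satisfy three properties: every vertex lies in some bag; for every edge, both endpoints lie together in some bag; and for every vertex, the bags containing it form a connected subtree. Here edge (c,d) lies in no bag, so the decomposition is invalid.

No — edge (c,d) lies in no bag.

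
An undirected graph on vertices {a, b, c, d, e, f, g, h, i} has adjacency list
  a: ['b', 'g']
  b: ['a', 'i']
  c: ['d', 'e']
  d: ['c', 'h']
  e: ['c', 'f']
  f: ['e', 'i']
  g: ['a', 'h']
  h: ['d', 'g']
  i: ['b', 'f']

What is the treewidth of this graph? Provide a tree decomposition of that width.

Treewidth 2.
One optimal decomposition is:
Bags: B1 = {a, g, h}  B2 = {a, b, h}  B3 = {b, h, i}  B4 = {f, h, i}  B5 = {e, f, h}  B6 = {c, e, h}  B7 = {c, d, h}
Tree: B1–B2, B2–B3, B3–B4, B4–B5, B5–B6, B6–B7

Every bag has size at most 3, so the width is 3 − 1 = 2 and tw(G) ≤ 2. For the lower bound, G contains the cycle h–g–a–b–i–f–e–c–d–h, so G is not a forest; only forests have treewidth ≤ 1, hence tw(G) ≥ 2. Combining the bounds, tw(G) = 2.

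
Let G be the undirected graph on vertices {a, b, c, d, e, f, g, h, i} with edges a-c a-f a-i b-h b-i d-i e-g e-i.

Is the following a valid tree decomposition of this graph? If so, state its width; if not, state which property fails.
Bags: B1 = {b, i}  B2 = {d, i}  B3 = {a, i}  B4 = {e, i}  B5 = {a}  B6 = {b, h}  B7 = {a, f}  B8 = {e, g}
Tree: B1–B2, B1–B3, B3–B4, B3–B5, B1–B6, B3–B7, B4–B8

A tree decomposition must satisfy three properties: every vertex lies in some bag; for every edge, both endpoints lie together in some bag; and for every vertex, the bags containing it form a connected subtree. Here vertex c appears in no bag, so the decomposition is invalid.

No — vertex c appears in no bag.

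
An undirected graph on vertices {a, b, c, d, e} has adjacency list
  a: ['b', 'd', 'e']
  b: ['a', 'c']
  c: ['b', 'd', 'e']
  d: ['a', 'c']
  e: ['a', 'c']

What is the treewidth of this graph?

A width-2 tree decomposition is:
Bags: B1 = {a, c, d}  B2 = {a, b, c}  B3 = {a, c, e}
Tree: B1–B2, B2–B3
Every bag has size at most 3, so the width is 3 − 1 = 2 and tw(G) ≤ 2. For the lower bound, G contains the cycle a–d–c–b–a, so G is not a forest; only forests have treewidth ≤ 1, hence tw(G) ≥ 2. Hence tw(G) = 2 exactly.

2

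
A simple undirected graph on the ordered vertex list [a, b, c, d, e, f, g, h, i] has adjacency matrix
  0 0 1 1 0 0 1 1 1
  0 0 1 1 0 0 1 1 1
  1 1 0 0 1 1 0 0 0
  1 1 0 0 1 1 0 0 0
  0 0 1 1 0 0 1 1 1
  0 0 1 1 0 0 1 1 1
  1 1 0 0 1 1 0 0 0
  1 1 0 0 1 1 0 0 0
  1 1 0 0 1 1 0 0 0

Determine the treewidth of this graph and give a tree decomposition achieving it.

Treewidth 4.
Bags: B1 = {a, b, d, e, f}  B2 = {a, b, e, f, h}  B3 = {a, b, e, f, i}  B4 = {a, b, c, e, f}  B5 = {a, b, e, f, g}
Tree: B1–B2, B2–B3, B3–B4, B4–B5

The largest bag has 5 vertices, giving width 4; this decomposition certifies tw(G) ≤ 4. For the lower bound: the 5 vertex sets {d,e}, {a,h}, {b,i}, {f}, {c} are disjoint, each induces a connected subgraph, and every pair is joined by at least one edge of G. Contracting each set to a single vertex therefore yields K_{5} as a minor, and since treewidth is minor-monotone, tw(G) ≥ tw(K_{5}) = 4. Hence tw(G) = 4 exactly.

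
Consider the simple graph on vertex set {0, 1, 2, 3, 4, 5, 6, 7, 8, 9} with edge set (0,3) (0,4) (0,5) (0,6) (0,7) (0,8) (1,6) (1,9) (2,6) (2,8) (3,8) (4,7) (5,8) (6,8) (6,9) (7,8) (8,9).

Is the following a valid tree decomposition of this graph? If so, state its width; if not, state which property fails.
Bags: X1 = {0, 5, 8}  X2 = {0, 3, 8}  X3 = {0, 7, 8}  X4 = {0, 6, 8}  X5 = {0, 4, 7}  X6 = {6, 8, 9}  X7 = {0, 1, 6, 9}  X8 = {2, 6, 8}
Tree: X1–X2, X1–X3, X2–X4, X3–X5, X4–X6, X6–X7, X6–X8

No — bags containing vertex 0 are not connected in the tree.

A tree decomposition must satisfy three properties: every vertex lies in some bag; for every edge, both endpoints lie together in some bag; and for every vertex, the bags containing it form a connected subtree. Here bags containing vertex 0 are not connected in the tree, so the decomposition is invalid.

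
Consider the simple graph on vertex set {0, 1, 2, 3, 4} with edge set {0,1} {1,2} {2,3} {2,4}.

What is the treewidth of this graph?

1

A width-1 tree decomposition is:
Bags: B1 = {2, 4}  B2 = {2, 3}  B3 = {1, 2}  B4 = {0, 1}
Tree: B1–B2, B1–B3, B3–B4
Every bag has size at most 2, so the width is 2 − 1 = 1 and tw(G) ≤ 1. Any graph with an edge has treewidth ≥ 1, and G has the edge 4–2. Hence tw(G) = 1 exactly.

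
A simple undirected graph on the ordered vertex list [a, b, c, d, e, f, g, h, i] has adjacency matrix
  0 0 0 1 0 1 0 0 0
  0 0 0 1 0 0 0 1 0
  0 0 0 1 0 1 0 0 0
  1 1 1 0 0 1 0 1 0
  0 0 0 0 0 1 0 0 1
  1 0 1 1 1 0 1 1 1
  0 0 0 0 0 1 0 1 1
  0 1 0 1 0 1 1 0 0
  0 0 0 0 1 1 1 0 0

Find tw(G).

2

A width-2 tree decomposition is:
Bags: B1 = {d, f, h}  B2 = {f, g, h}  B3 = {c, d, f}  B4 = {f, g, i}  B5 = {e, f, i}  B6 = {a, d, f}  B7 = {b, d, h}
Tree: B1–B2, B1–B3, B2–B4, B4–B5, B3–B6, B1–B7
Every bag has size at most 3, so the width is 3 − 1 = 2 and tw(G) ≤ 2. For the lower bound, the 3 vertices {d, f, h} are pairwise adjacent, and any tree decomposition puts a clique entirely inside one bag — forcing width ≥ 2. The upper and lower bounds meet at 2, so that is the treewidth.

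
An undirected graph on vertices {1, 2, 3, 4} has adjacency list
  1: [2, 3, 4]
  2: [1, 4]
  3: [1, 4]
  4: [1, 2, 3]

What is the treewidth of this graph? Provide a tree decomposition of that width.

Each bag holds 3 vertices, so the decomposition has width 2, which upper-bounds the treewidth. On the other hand G contains the 3-clique {1, 2, 4}. A clique must lie in a single bag of any decomposition, so no decomposition can have width below 2. Hence tw(G) = 2 exactly.

Treewidth 2.
Bags: B1 = {1, 3, 4}  B2 = {1, 2, 4}
Tree: B1–B2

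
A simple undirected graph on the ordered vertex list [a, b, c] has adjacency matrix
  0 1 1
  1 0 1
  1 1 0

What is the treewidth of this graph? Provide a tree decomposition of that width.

With just one bag of size 3, the width is 3 − 1 = 2, so tw(G) ≤ 2. For the lower bound, the 3 vertices {a, b, c} are pairwise adjacent, and any tree decomposition puts a clique entirely inside one bag — forcing width ≥ 2. The upper and lower bounds meet at 2, so that is the treewidth.

Treewidth 2.
One optimal decomposition is:
Bags: B1 = {a, b, c}
Tree: (single bag)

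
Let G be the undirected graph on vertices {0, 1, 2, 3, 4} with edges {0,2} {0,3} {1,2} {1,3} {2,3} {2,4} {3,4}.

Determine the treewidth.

2

A width-2 tree decomposition is:
Bags: B1 = {1, 2, 3}  B2 = {0, 2, 3}  B3 = {2, 3, 4}
Tree: B1–B2, B1–B3
The largest bag has 3 vertices, giving width 2; this decomposition certifies tw(G) ≤ 2. On the other hand G contains the 3-clique {0, 2, 3}. A clique must lie in a single bag of any decomposition, so no decomposition can have width below 2. Therefore the treewidth is 2.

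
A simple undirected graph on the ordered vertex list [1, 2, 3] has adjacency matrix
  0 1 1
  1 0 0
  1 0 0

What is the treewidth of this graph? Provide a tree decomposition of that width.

The largest bag has 2 vertices, giving width 1; this decomposition certifies tw(G) ≤ 1. Any graph with an edge has treewidth ≥ 1, and G has the edge 1–3. Hence tw(G) = 1 exactly.

Treewidth 1.
One optimal decomposition is:
Bags: B1 = {1, 3}  B2 = {1, 2}
Tree: B1–B2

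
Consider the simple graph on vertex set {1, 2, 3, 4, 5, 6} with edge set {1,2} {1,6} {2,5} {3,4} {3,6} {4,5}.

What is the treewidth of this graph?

2

A width-2 tree decomposition is:
Bags: B1 = {1, 3, 6}  B2 = {1, 2, 3}  B3 = {2, 3, 5}  B4 = {3, 4, 5}
Tree: B1–B2, B2–B3, B3–B4
Each bag holds 3 vertices, so the decomposition has width 2, which upper-bounds the treewidth. Since 3–6–1–2–5–4–3 is a cycle in G, G is not acyclic. Forests are exactly the graphs of treewidth ≤ 1, so tw(G) ≥ 2. Hence tw(G) = 2 exactly.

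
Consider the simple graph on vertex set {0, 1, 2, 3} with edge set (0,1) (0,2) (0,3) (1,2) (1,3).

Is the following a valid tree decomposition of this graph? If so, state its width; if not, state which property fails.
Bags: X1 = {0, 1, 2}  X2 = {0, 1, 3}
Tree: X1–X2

Every vertex of G appears in some bag (union = {0, 1, 2, 3}); every edge is covered by a bag; and for each vertex v the set of bags containing v is connected in the bag tree. The decomposition is therefore valid. The largest bag has 3 vertices, so the width is 2.

Yes; width 2.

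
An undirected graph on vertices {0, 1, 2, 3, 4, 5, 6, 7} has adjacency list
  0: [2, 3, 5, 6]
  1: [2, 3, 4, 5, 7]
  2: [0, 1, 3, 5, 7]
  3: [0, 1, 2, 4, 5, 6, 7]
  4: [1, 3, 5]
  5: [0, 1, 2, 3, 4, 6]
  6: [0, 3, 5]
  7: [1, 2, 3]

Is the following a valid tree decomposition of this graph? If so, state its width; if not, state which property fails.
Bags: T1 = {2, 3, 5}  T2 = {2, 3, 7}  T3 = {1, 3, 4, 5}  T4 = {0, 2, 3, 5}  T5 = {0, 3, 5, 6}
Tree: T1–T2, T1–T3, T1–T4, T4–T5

A tree decomposition must satisfy three properties: every vertex lies in some bag; for every edge, both endpoints lie together in some bag; and for every vertex, the bags containing it form a connected subtree. Here edge (1,2) lies in no bag, so the decomposition is invalid.

No — edge (1,2) lies in no bag.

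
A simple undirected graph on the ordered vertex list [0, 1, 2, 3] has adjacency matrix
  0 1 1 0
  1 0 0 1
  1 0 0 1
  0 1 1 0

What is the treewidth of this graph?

2

A width-2 tree decomposition is:
Bags: B1 = {0, 1, 3}  B2 = {0, 2, 3}
Tree: B1–B2
The largest bag has 3 vertices, giving width 2; this decomposition certifies tw(G) ≤ 2. The edges 3–1–0–2–3 form a cycle, so G is not a tree and its treewidth is at least 2. Hence tw(G) = 2 exactly.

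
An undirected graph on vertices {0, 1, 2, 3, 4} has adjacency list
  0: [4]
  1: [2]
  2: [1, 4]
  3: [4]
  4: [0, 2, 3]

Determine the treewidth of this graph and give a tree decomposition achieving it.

The largest bag has 2 vertices, giving width 1; this decomposition certifies tw(G) ≤ 1. Since G has at least one edge (e.g. 2–4), it is not an edgeless graph, so tw(G) ≥ 1. Therefore the treewidth is 1.

Treewidth 1.
One such decomposition:
Bags: B1 = {2, 4}  B2 = {0, 4}  B3 = {3, 4}  B4 = {1, 2}
Tree: B1–B2, B1–B3, B1–B4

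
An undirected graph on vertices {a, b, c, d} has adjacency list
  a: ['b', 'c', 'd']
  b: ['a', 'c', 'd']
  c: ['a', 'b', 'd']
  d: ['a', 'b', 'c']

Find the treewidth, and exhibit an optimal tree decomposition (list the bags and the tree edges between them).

With just one bag of size 4, the width is 4 − 1 = 3, so tw(G) ≤ 3. Conversely, {a, b, c, d} is a clique of size 4, and the vertices of any clique must share a bag in every tree decomposition; so some bag has ≥ 4 vertices and tw(G) ≥ 3. The upper and lower bounds meet at 3, so that is the treewidth.

Treewidth 3.
One such decomposition:
Bags: B1 = {a, b, c, d}
Tree: (single bag)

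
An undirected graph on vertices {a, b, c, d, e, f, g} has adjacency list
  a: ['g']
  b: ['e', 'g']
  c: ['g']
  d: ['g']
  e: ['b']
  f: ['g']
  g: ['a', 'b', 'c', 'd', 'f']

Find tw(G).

A width-1 tree decomposition is:
Bags: B1 = {b, e}  B2 = {b, g}  B3 = {c, g}  B4 = {d, g}  B5 = {a, g}  B6 = {f, g}
Tree: B1–B2, B2–B3, B2–B4, B2–B5, B2–B6
The largest bag has 2 vertices, giving width 1; this decomposition certifies tw(G) ≤ 1. Since G has at least one edge (e.g. b–e), it is not an edgeless graph, so tw(G) ≥ 1. Combining the bounds, tw(G) = 1.

1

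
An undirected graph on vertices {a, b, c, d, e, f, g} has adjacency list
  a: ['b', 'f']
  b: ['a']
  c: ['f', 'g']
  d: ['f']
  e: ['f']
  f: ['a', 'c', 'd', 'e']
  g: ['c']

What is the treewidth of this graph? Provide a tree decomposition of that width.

The largest bag has 2 vertices, giving width 1; this decomposition certifies tw(G) ≤ 1. Since G has at least one edge (e.g. f–c), it is not an edgeless graph, so tw(G) ≥ 1. Therefore the treewidth is 1.

Treewidth 1.
One such decomposition:
Bags: B1 = {c, f}  B2 = {d, f}  B3 = {a, f}  B4 = {e, f}  B5 = {a, b}  B6 = {c, g}
Tree: B1–B2, B1–B3, B2–B4, B3–B5, B1–B6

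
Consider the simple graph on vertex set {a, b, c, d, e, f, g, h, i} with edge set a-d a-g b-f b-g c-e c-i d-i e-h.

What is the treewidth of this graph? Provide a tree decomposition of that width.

Each bag holds 2 vertices, so the decomposition has width 1, which upper-bounds the treewidth. G has an edge, so its treewidth is at least 1. Hence tw(G) = 1 exactly.

Treewidth 1.
One optimal decomposition is:
Bags: B1 = {e, h}  B2 = {c, e}  B3 = {c, i}  B4 = {d, i}  B5 = {a, d}  B6 = {a, g}  B7 = {b, g}  B8 = {b, f}
Tree: B1–B2, B2–B3, B3–B4, B4–B5, B5–B6, B6–B7, B7–B8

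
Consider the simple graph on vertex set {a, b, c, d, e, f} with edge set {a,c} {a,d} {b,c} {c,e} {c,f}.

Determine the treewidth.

A width-1 tree decomposition is:
Bags: B1 = {a, c}  B2 = {c, e}  B3 = {a, d}  B4 = {c, f}  B5 = {b, c}
Tree: B1–B2, B1–B3, B1–B4, B4–B5
The largest bag has 2 vertices, giving width 1; this decomposition certifies tw(G) ≤ 1. Any graph with an edge has treewidth ≥ 1, and G has the edge a–c. Hence tw(G) = 1 exactly.

1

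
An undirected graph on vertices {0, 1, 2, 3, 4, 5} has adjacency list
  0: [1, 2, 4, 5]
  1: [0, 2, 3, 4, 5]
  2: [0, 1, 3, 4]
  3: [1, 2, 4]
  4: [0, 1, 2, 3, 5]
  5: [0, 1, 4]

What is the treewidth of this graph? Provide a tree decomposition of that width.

Every bag has size at most 4, so the width is 4 − 1 = 3 and tw(G) ≤ 3. On the other hand G contains the 4-clique {0, 1, 2, 4}. A clique must lie in a single bag of any decomposition, so no decomposition can have width below 3. Hence tw(G) = 3 exactly.

Treewidth 3.
Bags: B1 = {0, 1, 4, 5}  B2 = {0, 1, 2, 4}  B3 = {1, 2, 3, 4}
Tree: B1–B2, B2–B3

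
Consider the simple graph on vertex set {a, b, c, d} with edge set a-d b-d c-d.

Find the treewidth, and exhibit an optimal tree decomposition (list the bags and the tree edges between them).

Treewidth 1.
One optimal decomposition is:
Bags: B1 = {a, d}  B2 = {c, d}  B3 = {b, d}
Tree: B1–B2, B1–B3

The largest bag has 2 vertices, giving width 1; this decomposition certifies tw(G) ≤ 1. G has an edge, so its treewidth is at least 1. Combining the bounds, tw(G) = 1.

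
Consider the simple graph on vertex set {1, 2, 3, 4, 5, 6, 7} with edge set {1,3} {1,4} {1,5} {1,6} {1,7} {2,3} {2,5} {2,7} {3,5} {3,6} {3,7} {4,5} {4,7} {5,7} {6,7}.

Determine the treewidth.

3

A width-3 tree decomposition is:
Bags: B1 = {1, 4, 5, 7}  B2 = {1, 3, 5, 7}  B3 = {2, 3, 5, 7}  B4 = {1, 3, 6, 7}
Tree: B1–B2, B2–B3, B2–B4
Each bag holds 4 vertices, so the decomposition has width 3, which upper-bounds the treewidth. On the other hand G contains the 4-clique {1, 3, 5, 7}. A clique must lie in a single bag of any decomposition, so no decomposition can have width below 3. Therefore the treewidth is 3.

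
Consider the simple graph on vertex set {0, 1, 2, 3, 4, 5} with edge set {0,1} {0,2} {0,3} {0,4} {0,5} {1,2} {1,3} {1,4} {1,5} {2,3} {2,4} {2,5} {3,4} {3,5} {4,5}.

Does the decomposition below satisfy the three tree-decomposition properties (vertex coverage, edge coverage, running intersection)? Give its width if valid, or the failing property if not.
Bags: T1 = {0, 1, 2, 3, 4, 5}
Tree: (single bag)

Yes; width 5.

Vertex coverage: the bags together contain {0, 1, 2, 3, 4, 5}, the full vertex set. Edge coverage: each edge of G has both endpoints in at least one bag. Running intersection: for every vertex, the bags containing it form a connected subtree. All three properties hold, so this is a valid tree decomposition of width max|bag| − 1 = 5, and hence tw(G) ≤ 5.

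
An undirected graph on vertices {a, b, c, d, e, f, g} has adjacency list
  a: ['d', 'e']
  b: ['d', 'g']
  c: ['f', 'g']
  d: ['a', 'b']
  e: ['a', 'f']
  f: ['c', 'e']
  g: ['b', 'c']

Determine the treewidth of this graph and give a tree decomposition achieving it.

Each bag holds 3 vertices, so the decomposition has width 2, which upper-bounds the treewidth. For the lower bound, G contains the cycle c–f–e–a–d–b–g–c, so G is not a forest; only forests have treewidth ≤ 1, hence tw(G) ≥ 2. Combining the bounds, tw(G) = 2.

Treewidth 2.
One optimal decomposition is:
Bags: B1 = {c, e, f}  B2 = {a, c, e}  B3 = {a, c, d}  B4 = {b, c, d}  B5 = {b, c, g}
Tree: B1–B2, B2–B3, B3–B4, B4–B5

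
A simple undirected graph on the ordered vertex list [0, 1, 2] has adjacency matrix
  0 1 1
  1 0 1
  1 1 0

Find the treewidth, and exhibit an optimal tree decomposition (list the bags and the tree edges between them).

With just one bag of size 3, the width is 3 − 1 = 2, so tw(G) ≤ 2. For the lower bound, the 3 vertices {0, 1, 2} are pairwise adjacent, and any tree decomposition puts a clique entirely inside one bag — forcing width ≥ 2. The upper and lower bounds meet at 2, so that is the treewidth.

Treewidth 2.
One optimal decomposition is:
Bags: B1 = {0, 1, 2}
Tree: (single bag)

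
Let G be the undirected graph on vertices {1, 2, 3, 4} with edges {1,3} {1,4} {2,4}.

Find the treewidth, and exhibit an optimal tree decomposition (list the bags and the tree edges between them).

Every bag has size at most 2, so the width is 2 − 1 = 1 and tw(G) ≤ 1. Any graph with an edge has treewidth ≥ 1, and G has the edge 1–4. Hence tw(G) = 1 exactly.

Treewidth 1.
One optimal decomposition is:
Bags: B1 = {1, 4}  B2 = {2, 4}  B3 = {1, 3}
Tree: B1–B2, B1–B3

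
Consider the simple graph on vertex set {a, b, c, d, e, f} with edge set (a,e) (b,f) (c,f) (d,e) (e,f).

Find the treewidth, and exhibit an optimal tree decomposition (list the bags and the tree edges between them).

Treewidth 1.
One such decomposition:
Bags: B1 = {d, e}  B2 = {e, f}  B3 = {a, e}  B4 = {c, f}  B5 = {b, f}
Tree: B1–B2, B1–B3, B2–B4, B2–B5

Each bag holds 2 vertices, so the decomposition has width 1, which upper-bounds the treewidth. Any graph with an edge has treewidth ≥ 1, and G has the edge d–e. Therefore the treewidth is 1.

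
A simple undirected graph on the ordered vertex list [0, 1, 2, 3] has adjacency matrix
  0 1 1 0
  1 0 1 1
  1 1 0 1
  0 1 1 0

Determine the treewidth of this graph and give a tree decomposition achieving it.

Each bag holds 3 vertices, so the decomposition has width 2, which upper-bounds the treewidth. For the lower bound, the 3 vertices {0, 1, 2} are pairwise adjacent, and any tree decomposition puts a clique entirely inside one bag — forcing width ≥ 2. Hence tw(G) = 2 exactly.

Treewidth 2.
One such decomposition:
Bags: B1 = {1, 2, 3}  B2 = {0, 1, 2}
Tree: B1–B2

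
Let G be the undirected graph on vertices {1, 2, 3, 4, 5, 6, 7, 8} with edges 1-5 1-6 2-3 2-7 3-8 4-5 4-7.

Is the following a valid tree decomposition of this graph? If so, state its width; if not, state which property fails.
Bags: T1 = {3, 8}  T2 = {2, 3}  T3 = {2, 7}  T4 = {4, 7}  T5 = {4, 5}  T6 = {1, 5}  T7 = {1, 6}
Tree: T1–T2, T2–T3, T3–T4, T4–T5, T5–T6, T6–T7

Yes; width 1.

Vertex coverage: the bags together contain {1, 2, 3, 4, 5, 6, 7, 8}, the full vertex set. Edge coverage: each edge of G has both endpoints in at least one bag. Running intersection: for every vertex, the bags containing it form a connected subtree. All three properties hold, so this is a valid tree decomposition of width max|bag| − 1 = 1, and hence tw(G) ≤ 1.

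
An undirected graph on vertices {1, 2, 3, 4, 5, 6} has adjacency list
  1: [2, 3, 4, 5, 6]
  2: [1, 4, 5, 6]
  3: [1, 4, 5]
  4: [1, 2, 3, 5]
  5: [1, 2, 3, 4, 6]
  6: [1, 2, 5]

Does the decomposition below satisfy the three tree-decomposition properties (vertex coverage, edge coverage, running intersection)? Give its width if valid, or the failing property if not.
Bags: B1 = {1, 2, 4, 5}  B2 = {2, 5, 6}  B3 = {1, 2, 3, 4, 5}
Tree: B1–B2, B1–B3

A tree decomposition must satisfy three properties: every vertex lies in some bag; for every edge, both endpoints lie together in some bag; and for every vertex, the bags containing it form a connected subtree. Here edge (1,6) lies in no bag, so the decomposition is invalid.

No — edge (1,6) lies in no bag.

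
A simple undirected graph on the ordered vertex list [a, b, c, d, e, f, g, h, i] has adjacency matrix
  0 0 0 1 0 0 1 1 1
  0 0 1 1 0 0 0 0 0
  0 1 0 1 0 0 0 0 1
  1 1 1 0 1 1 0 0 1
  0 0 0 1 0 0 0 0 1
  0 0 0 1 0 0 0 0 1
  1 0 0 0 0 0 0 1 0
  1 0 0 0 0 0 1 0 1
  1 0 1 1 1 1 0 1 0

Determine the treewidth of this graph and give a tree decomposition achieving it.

Treewidth 2.
One optimal decomposition is:
Bags: B1 = {a, d, i}  B2 = {c, d, i}  B3 = {a, h, i}  B4 = {b, c, d}  B5 = {d, e, i}  B6 = {d, f, i}  B7 = {a, g, h}
Tree: B1–B2, B1–B3, B2–B4, B1–B5, B1–B6, B3–B7

Every bag has size at most 3, so the width is 3 − 1 = 2 and tw(G) ≤ 2. On the other hand G contains the 3-clique {b, c, d}. A clique must lie in a single bag of any decomposition, so no decomposition can have width below 2. Hence tw(G) = 2 exactly.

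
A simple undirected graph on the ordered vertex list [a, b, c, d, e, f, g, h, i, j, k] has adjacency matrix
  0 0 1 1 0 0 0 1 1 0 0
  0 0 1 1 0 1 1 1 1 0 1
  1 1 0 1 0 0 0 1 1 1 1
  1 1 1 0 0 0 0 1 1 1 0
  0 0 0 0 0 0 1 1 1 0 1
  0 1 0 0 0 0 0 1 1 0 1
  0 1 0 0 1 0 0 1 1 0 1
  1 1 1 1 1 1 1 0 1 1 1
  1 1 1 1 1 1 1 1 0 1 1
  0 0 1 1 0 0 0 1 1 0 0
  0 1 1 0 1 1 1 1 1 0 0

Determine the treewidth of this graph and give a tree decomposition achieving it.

The largest bag has 5 vertices, giving width 4; this decomposition certifies tw(G) ≤ 4. On the other hand G contains the 5-clique {c, d, h, i, j}. A clique must lie in a single bag of any decomposition, so no decomposition can have width below 4. The upper and lower bounds meet at 4, so that is the treewidth.

Treewidth 4.
One such decomposition:
Bags: B1 = {b, c, h, i, k}  B2 = {b, c, d, h, i}  B3 = {b, g, h, i, k}  B4 = {a, c, d, h, i}  B5 = {b, f, h, i, k}  B6 = {c, d, h, i, j}  B7 = {e, g, h, i, k}
Tree: B1–B2, B1–B3, B2–B4, B1–B5, B2–B6, B3–B7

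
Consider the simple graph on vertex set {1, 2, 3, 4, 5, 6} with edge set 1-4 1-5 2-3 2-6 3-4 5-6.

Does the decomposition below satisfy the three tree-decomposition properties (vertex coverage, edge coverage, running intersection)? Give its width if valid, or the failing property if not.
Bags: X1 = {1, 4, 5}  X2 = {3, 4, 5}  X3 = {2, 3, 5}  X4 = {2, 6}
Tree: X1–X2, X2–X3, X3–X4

A tree decomposition must satisfy three properties: every vertex lies in some bag; for every edge, both endpoints lie together in some bag; and for every vertex, the bags containing it form a connected subtree. Here edge (5,6) lies in no bag, so the decomposition is invalid.

No — edge (5,6) lies in no bag.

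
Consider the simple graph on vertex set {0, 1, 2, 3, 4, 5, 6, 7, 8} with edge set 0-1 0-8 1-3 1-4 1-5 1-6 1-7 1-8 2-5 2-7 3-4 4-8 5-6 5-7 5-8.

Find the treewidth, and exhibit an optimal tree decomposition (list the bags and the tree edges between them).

Each bag holds 3 vertices, so the decomposition has width 2, which upper-bounds the treewidth. For the lower bound, the 3 vertices {0, 1, 8} are pairwise adjacent, and any tree decomposition puts a clique entirely inside one bag — forcing width ≥ 2. Hence tw(G) = 2 exactly.

Treewidth 2.
One such decomposition:
Bags: B1 = {1, 5, 8}  B2 = {1, 5, 7}  B3 = {2, 5, 7}  B4 = {0, 1, 8}  B5 = {1, 4, 8}  B6 = {1, 3, 4}  B7 = {1, 5, 6}
Tree: B1–B2, B2–B3, B1–B4, B1–B5, B5–B6, B2–B7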